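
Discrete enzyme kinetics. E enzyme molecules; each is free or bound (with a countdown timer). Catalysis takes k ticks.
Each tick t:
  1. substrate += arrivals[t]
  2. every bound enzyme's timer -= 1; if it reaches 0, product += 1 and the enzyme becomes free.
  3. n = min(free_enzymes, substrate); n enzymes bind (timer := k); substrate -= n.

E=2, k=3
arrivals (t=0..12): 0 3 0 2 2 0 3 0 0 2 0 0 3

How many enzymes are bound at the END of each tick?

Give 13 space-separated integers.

t=0: arr=0 -> substrate=0 bound=0 product=0
t=1: arr=3 -> substrate=1 bound=2 product=0
t=2: arr=0 -> substrate=1 bound=2 product=0
t=3: arr=2 -> substrate=3 bound=2 product=0
t=4: arr=2 -> substrate=3 bound=2 product=2
t=5: arr=0 -> substrate=3 bound=2 product=2
t=6: arr=3 -> substrate=6 bound=2 product=2
t=7: arr=0 -> substrate=4 bound=2 product=4
t=8: arr=0 -> substrate=4 bound=2 product=4
t=9: arr=2 -> substrate=6 bound=2 product=4
t=10: arr=0 -> substrate=4 bound=2 product=6
t=11: arr=0 -> substrate=4 bound=2 product=6
t=12: arr=3 -> substrate=7 bound=2 product=6

Answer: 0 2 2 2 2 2 2 2 2 2 2 2 2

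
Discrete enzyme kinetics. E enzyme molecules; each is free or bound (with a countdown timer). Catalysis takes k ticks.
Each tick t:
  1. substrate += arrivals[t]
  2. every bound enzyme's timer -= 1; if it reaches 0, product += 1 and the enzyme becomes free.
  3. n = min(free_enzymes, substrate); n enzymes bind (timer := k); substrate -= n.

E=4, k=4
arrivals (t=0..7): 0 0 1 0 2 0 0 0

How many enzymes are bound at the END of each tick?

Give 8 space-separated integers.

t=0: arr=0 -> substrate=0 bound=0 product=0
t=1: arr=0 -> substrate=0 bound=0 product=0
t=2: arr=1 -> substrate=0 bound=1 product=0
t=3: arr=0 -> substrate=0 bound=1 product=0
t=4: arr=2 -> substrate=0 bound=3 product=0
t=5: arr=0 -> substrate=0 bound=3 product=0
t=6: arr=0 -> substrate=0 bound=2 product=1
t=7: arr=0 -> substrate=0 bound=2 product=1

Answer: 0 0 1 1 3 3 2 2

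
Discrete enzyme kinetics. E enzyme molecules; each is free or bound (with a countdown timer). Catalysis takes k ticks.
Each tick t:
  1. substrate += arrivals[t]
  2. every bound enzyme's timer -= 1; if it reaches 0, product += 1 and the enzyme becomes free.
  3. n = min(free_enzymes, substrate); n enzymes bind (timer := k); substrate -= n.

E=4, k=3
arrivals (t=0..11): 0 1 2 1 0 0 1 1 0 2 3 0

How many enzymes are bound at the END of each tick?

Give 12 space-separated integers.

Answer: 0 1 3 4 3 1 1 2 2 3 4 4

Derivation:
t=0: arr=0 -> substrate=0 bound=0 product=0
t=1: arr=1 -> substrate=0 bound=1 product=0
t=2: arr=2 -> substrate=0 bound=3 product=0
t=3: arr=1 -> substrate=0 bound=4 product=0
t=4: arr=0 -> substrate=0 bound=3 product=1
t=5: arr=0 -> substrate=0 bound=1 product=3
t=6: arr=1 -> substrate=0 bound=1 product=4
t=7: arr=1 -> substrate=0 bound=2 product=4
t=8: arr=0 -> substrate=0 bound=2 product=4
t=9: arr=2 -> substrate=0 bound=3 product=5
t=10: arr=3 -> substrate=1 bound=4 product=6
t=11: arr=0 -> substrate=1 bound=4 product=6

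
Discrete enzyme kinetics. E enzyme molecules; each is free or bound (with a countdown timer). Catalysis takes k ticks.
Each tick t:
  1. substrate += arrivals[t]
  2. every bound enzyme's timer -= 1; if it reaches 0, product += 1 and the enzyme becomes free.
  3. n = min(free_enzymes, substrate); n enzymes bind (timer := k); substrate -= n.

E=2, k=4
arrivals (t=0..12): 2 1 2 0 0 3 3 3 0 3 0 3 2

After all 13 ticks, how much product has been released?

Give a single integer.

Answer: 6

Derivation:
t=0: arr=2 -> substrate=0 bound=2 product=0
t=1: arr=1 -> substrate=1 bound=2 product=0
t=2: arr=2 -> substrate=3 bound=2 product=0
t=3: arr=0 -> substrate=3 bound=2 product=0
t=4: arr=0 -> substrate=1 bound=2 product=2
t=5: arr=3 -> substrate=4 bound=2 product=2
t=6: arr=3 -> substrate=7 bound=2 product=2
t=7: arr=3 -> substrate=10 bound=2 product=2
t=8: arr=0 -> substrate=8 bound=2 product=4
t=9: arr=3 -> substrate=11 bound=2 product=4
t=10: arr=0 -> substrate=11 bound=2 product=4
t=11: arr=3 -> substrate=14 bound=2 product=4
t=12: arr=2 -> substrate=14 bound=2 product=6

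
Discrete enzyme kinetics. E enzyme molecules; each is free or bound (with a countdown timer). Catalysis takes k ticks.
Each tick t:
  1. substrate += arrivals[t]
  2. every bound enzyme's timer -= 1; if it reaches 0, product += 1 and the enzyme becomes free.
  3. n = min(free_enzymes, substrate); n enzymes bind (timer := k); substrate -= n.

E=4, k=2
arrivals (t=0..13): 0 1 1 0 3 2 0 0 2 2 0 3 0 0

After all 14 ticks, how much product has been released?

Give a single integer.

Answer: 14

Derivation:
t=0: arr=0 -> substrate=0 bound=0 product=0
t=1: arr=1 -> substrate=0 bound=1 product=0
t=2: arr=1 -> substrate=0 bound=2 product=0
t=3: arr=0 -> substrate=0 bound=1 product=1
t=4: arr=3 -> substrate=0 bound=3 product=2
t=5: arr=2 -> substrate=1 bound=4 product=2
t=6: arr=0 -> substrate=0 bound=2 product=5
t=7: arr=0 -> substrate=0 bound=1 product=6
t=8: arr=2 -> substrate=0 bound=2 product=7
t=9: arr=2 -> substrate=0 bound=4 product=7
t=10: arr=0 -> substrate=0 bound=2 product=9
t=11: arr=3 -> substrate=0 bound=3 product=11
t=12: arr=0 -> substrate=0 bound=3 product=11
t=13: arr=0 -> substrate=0 bound=0 product=14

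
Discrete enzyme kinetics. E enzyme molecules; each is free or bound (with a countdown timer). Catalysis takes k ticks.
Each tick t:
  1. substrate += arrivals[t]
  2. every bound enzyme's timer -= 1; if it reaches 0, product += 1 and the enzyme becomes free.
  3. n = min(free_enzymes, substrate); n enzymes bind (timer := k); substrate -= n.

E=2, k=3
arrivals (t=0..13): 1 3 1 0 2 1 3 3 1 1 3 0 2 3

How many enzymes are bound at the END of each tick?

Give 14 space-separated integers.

Answer: 1 2 2 2 2 2 2 2 2 2 2 2 2 2

Derivation:
t=0: arr=1 -> substrate=0 bound=1 product=0
t=1: arr=3 -> substrate=2 bound=2 product=0
t=2: arr=1 -> substrate=3 bound=2 product=0
t=3: arr=0 -> substrate=2 bound=2 product=1
t=4: arr=2 -> substrate=3 bound=2 product=2
t=5: arr=1 -> substrate=4 bound=2 product=2
t=6: arr=3 -> substrate=6 bound=2 product=3
t=7: arr=3 -> substrate=8 bound=2 product=4
t=8: arr=1 -> substrate=9 bound=2 product=4
t=9: arr=1 -> substrate=9 bound=2 product=5
t=10: arr=3 -> substrate=11 bound=2 product=6
t=11: arr=0 -> substrate=11 bound=2 product=6
t=12: arr=2 -> substrate=12 bound=2 product=7
t=13: arr=3 -> substrate=14 bound=2 product=8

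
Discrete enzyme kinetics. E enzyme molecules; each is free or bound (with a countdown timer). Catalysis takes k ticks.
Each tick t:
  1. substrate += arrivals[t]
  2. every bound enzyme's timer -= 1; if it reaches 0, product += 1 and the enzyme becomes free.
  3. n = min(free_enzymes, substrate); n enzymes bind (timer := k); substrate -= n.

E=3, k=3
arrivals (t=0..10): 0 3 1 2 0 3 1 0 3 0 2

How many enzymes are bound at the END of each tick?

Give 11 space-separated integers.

t=0: arr=0 -> substrate=0 bound=0 product=0
t=1: arr=3 -> substrate=0 bound=3 product=0
t=2: arr=1 -> substrate=1 bound=3 product=0
t=3: arr=2 -> substrate=3 bound=3 product=0
t=4: arr=0 -> substrate=0 bound=3 product=3
t=5: arr=3 -> substrate=3 bound=3 product=3
t=6: arr=1 -> substrate=4 bound=3 product=3
t=7: arr=0 -> substrate=1 bound=3 product=6
t=8: arr=3 -> substrate=4 bound=3 product=6
t=9: arr=0 -> substrate=4 bound=3 product=6
t=10: arr=2 -> substrate=3 bound=3 product=9

Answer: 0 3 3 3 3 3 3 3 3 3 3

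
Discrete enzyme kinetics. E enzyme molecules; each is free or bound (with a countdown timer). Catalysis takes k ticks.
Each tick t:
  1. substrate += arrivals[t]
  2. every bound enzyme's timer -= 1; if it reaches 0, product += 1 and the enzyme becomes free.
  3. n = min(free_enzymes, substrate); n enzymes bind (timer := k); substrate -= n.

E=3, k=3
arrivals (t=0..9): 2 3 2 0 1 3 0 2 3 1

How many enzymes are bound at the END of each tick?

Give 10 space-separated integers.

t=0: arr=2 -> substrate=0 bound=2 product=0
t=1: arr=3 -> substrate=2 bound=3 product=0
t=2: arr=2 -> substrate=4 bound=3 product=0
t=3: arr=0 -> substrate=2 bound=3 product=2
t=4: arr=1 -> substrate=2 bound=3 product=3
t=5: arr=3 -> substrate=5 bound=3 product=3
t=6: arr=0 -> substrate=3 bound=3 product=5
t=7: arr=2 -> substrate=4 bound=3 product=6
t=8: arr=3 -> substrate=7 bound=3 product=6
t=9: arr=1 -> substrate=6 bound=3 product=8

Answer: 2 3 3 3 3 3 3 3 3 3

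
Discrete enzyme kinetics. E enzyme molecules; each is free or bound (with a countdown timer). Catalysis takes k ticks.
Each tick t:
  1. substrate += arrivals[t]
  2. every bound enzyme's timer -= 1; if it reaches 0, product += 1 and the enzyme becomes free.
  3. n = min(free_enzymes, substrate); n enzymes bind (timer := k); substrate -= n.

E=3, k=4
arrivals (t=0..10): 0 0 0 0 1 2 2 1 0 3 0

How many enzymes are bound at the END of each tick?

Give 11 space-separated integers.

Answer: 0 0 0 0 1 3 3 3 3 3 3

Derivation:
t=0: arr=0 -> substrate=0 bound=0 product=0
t=1: arr=0 -> substrate=0 bound=0 product=0
t=2: arr=0 -> substrate=0 bound=0 product=0
t=3: arr=0 -> substrate=0 bound=0 product=0
t=4: arr=1 -> substrate=0 bound=1 product=0
t=5: arr=2 -> substrate=0 bound=3 product=0
t=6: arr=2 -> substrate=2 bound=3 product=0
t=7: arr=1 -> substrate=3 bound=3 product=0
t=8: arr=0 -> substrate=2 bound=3 product=1
t=9: arr=3 -> substrate=3 bound=3 product=3
t=10: arr=0 -> substrate=3 bound=3 product=3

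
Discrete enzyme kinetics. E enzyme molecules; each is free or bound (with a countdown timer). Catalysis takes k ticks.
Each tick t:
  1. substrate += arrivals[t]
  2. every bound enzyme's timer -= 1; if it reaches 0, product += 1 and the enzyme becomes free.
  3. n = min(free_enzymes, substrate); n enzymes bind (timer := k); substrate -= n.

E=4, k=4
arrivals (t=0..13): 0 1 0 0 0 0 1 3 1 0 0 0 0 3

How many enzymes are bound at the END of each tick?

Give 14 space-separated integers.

t=0: arr=0 -> substrate=0 bound=0 product=0
t=1: arr=1 -> substrate=0 bound=1 product=0
t=2: arr=0 -> substrate=0 bound=1 product=0
t=3: arr=0 -> substrate=0 bound=1 product=0
t=4: arr=0 -> substrate=0 bound=1 product=0
t=5: arr=0 -> substrate=0 bound=0 product=1
t=6: arr=1 -> substrate=0 bound=1 product=1
t=7: arr=3 -> substrate=0 bound=4 product=1
t=8: arr=1 -> substrate=1 bound=4 product=1
t=9: arr=0 -> substrate=1 bound=4 product=1
t=10: arr=0 -> substrate=0 bound=4 product=2
t=11: arr=0 -> substrate=0 bound=1 product=5
t=12: arr=0 -> substrate=0 bound=1 product=5
t=13: arr=3 -> substrate=0 bound=4 product=5

Answer: 0 1 1 1 1 0 1 4 4 4 4 1 1 4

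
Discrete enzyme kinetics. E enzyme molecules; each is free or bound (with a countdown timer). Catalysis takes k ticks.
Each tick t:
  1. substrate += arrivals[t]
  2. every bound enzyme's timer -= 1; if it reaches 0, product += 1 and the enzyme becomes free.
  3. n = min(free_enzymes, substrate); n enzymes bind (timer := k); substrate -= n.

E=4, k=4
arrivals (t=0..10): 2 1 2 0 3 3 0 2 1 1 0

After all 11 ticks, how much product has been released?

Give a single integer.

Answer: 8

Derivation:
t=0: arr=2 -> substrate=0 bound=2 product=0
t=1: arr=1 -> substrate=0 bound=3 product=0
t=2: arr=2 -> substrate=1 bound=4 product=0
t=3: arr=0 -> substrate=1 bound=4 product=0
t=4: arr=3 -> substrate=2 bound=4 product=2
t=5: arr=3 -> substrate=4 bound=4 product=3
t=6: arr=0 -> substrate=3 bound=4 product=4
t=7: arr=2 -> substrate=5 bound=4 product=4
t=8: arr=1 -> substrate=4 bound=4 product=6
t=9: arr=1 -> substrate=4 bound=4 product=7
t=10: arr=0 -> substrate=3 bound=4 product=8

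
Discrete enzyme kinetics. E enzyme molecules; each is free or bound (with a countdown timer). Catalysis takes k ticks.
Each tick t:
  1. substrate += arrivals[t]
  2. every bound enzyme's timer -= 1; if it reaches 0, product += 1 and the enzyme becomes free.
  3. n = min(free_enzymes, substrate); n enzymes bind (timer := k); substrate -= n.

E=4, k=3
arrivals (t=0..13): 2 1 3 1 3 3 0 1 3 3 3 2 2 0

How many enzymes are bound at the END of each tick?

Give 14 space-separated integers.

Answer: 2 3 4 4 4 4 4 4 4 4 4 4 4 4

Derivation:
t=0: arr=2 -> substrate=0 bound=2 product=0
t=1: arr=1 -> substrate=0 bound=3 product=0
t=2: arr=3 -> substrate=2 bound=4 product=0
t=3: arr=1 -> substrate=1 bound=4 product=2
t=4: arr=3 -> substrate=3 bound=4 product=3
t=5: arr=3 -> substrate=5 bound=4 product=4
t=6: arr=0 -> substrate=3 bound=4 product=6
t=7: arr=1 -> substrate=3 bound=4 product=7
t=8: arr=3 -> substrate=5 bound=4 product=8
t=9: arr=3 -> substrate=6 bound=4 product=10
t=10: arr=3 -> substrate=8 bound=4 product=11
t=11: arr=2 -> substrate=9 bound=4 product=12
t=12: arr=2 -> substrate=9 bound=4 product=14
t=13: arr=0 -> substrate=8 bound=4 product=15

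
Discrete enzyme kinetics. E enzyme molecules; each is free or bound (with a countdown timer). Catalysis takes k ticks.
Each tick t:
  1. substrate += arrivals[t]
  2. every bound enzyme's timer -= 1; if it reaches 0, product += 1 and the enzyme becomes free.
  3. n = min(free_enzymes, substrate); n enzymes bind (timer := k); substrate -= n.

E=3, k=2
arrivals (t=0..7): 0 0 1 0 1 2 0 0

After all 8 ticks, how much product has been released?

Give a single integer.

Answer: 4

Derivation:
t=0: arr=0 -> substrate=0 bound=0 product=0
t=1: arr=0 -> substrate=0 bound=0 product=0
t=2: arr=1 -> substrate=0 bound=1 product=0
t=3: arr=0 -> substrate=0 bound=1 product=0
t=4: arr=1 -> substrate=0 bound=1 product=1
t=5: arr=2 -> substrate=0 bound=3 product=1
t=6: arr=0 -> substrate=0 bound=2 product=2
t=7: arr=0 -> substrate=0 bound=0 product=4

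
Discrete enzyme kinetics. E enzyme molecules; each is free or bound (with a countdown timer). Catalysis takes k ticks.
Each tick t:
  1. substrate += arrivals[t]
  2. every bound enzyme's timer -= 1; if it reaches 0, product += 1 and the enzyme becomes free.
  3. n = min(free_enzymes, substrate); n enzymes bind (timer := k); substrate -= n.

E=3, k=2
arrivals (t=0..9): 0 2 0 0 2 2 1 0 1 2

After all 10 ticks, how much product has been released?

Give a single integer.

Answer: 7

Derivation:
t=0: arr=0 -> substrate=0 bound=0 product=0
t=1: arr=2 -> substrate=0 bound=2 product=0
t=2: arr=0 -> substrate=0 bound=2 product=0
t=3: arr=0 -> substrate=0 bound=0 product=2
t=4: arr=2 -> substrate=0 bound=2 product=2
t=5: arr=2 -> substrate=1 bound=3 product=2
t=6: arr=1 -> substrate=0 bound=3 product=4
t=7: arr=0 -> substrate=0 bound=2 product=5
t=8: arr=1 -> substrate=0 bound=1 product=7
t=9: arr=2 -> substrate=0 bound=3 product=7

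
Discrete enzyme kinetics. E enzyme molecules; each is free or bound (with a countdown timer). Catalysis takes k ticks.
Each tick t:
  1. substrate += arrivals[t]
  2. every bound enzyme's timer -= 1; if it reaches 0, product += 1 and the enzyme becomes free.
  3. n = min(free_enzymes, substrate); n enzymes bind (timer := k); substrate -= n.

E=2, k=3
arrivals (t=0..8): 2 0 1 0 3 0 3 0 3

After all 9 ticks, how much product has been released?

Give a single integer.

t=0: arr=2 -> substrate=0 bound=2 product=0
t=1: arr=0 -> substrate=0 bound=2 product=0
t=2: arr=1 -> substrate=1 bound=2 product=0
t=3: arr=0 -> substrate=0 bound=1 product=2
t=4: arr=3 -> substrate=2 bound=2 product=2
t=5: arr=0 -> substrate=2 bound=2 product=2
t=6: arr=3 -> substrate=4 bound=2 product=3
t=7: arr=0 -> substrate=3 bound=2 product=4
t=8: arr=3 -> substrate=6 bound=2 product=4

Answer: 4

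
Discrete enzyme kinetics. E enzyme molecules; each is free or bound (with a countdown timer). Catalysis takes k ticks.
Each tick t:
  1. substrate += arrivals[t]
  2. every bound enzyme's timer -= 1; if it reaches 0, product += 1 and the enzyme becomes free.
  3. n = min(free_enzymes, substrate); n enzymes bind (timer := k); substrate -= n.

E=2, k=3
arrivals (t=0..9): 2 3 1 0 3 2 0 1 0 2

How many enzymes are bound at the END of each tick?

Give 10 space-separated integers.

Answer: 2 2 2 2 2 2 2 2 2 2

Derivation:
t=0: arr=2 -> substrate=0 bound=2 product=0
t=1: arr=3 -> substrate=3 bound=2 product=0
t=2: arr=1 -> substrate=4 bound=2 product=0
t=3: arr=0 -> substrate=2 bound=2 product=2
t=4: arr=3 -> substrate=5 bound=2 product=2
t=5: arr=2 -> substrate=7 bound=2 product=2
t=6: arr=0 -> substrate=5 bound=2 product=4
t=7: arr=1 -> substrate=6 bound=2 product=4
t=8: arr=0 -> substrate=6 bound=2 product=4
t=9: arr=2 -> substrate=6 bound=2 product=6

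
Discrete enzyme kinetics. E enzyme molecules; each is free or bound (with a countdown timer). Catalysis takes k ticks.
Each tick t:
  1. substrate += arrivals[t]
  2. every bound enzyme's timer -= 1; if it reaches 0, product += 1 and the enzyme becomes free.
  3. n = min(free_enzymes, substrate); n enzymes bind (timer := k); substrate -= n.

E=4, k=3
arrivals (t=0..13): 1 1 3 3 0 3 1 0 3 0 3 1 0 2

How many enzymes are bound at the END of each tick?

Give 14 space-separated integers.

Answer: 1 2 4 4 4 4 4 4 4 4 4 4 4 4

Derivation:
t=0: arr=1 -> substrate=0 bound=1 product=0
t=1: arr=1 -> substrate=0 bound=2 product=0
t=2: arr=3 -> substrate=1 bound=4 product=0
t=3: arr=3 -> substrate=3 bound=4 product=1
t=4: arr=0 -> substrate=2 bound=4 product=2
t=5: arr=3 -> substrate=3 bound=4 product=4
t=6: arr=1 -> substrate=3 bound=4 product=5
t=7: arr=0 -> substrate=2 bound=4 product=6
t=8: arr=3 -> substrate=3 bound=4 product=8
t=9: arr=0 -> substrate=2 bound=4 product=9
t=10: arr=3 -> substrate=4 bound=4 product=10
t=11: arr=1 -> substrate=3 bound=4 product=12
t=12: arr=0 -> substrate=2 bound=4 product=13
t=13: arr=2 -> substrate=3 bound=4 product=14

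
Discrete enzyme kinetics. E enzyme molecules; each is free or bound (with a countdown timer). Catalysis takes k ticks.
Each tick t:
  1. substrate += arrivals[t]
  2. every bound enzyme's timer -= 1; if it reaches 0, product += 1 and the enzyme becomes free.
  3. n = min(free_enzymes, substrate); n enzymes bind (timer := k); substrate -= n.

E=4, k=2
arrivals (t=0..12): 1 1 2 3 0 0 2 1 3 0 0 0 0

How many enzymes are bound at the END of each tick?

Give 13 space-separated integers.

Answer: 1 2 3 4 3 1 2 3 4 3 0 0 0

Derivation:
t=0: arr=1 -> substrate=0 bound=1 product=0
t=1: arr=1 -> substrate=0 bound=2 product=0
t=2: arr=2 -> substrate=0 bound=3 product=1
t=3: arr=3 -> substrate=1 bound=4 product=2
t=4: arr=0 -> substrate=0 bound=3 product=4
t=5: arr=0 -> substrate=0 bound=1 product=6
t=6: arr=2 -> substrate=0 bound=2 product=7
t=7: arr=1 -> substrate=0 bound=3 product=7
t=8: arr=3 -> substrate=0 bound=4 product=9
t=9: arr=0 -> substrate=0 bound=3 product=10
t=10: arr=0 -> substrate=0 bound=0 product=13
t=11: arr=0 -> substrate=0 bound=0 product=13
t=12: arr=0 -> substrate=0 bound=0 product=13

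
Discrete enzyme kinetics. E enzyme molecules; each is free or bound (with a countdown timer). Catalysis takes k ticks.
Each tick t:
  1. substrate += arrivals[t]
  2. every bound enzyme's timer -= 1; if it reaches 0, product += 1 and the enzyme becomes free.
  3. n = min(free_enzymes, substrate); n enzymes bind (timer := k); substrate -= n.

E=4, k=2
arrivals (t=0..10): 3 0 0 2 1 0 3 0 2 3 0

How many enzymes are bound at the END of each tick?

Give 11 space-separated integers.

Answer: 3 3 0 2 3 1 3 3 2 4 3

Derivation:
t=0: arr=3 -> substrate=0 bound=3 product=0
t=1: arr=0 -> substrate=0 bound=3 product=0
t=2: arr=0 -> substrate=0 bound=0 product=3
t=3: arr=2 -> substrate=0 bound=2 product=3
t=4: arr=1 -> substrate=0 bound=3 product=3
t=5: arr=0 -> substrate=0 bound=1 product=5
t=6: arr=3 -> substrate=0 bound=3 product=6
t=7: arr=0 -> substrate=0 bound=3 product=6
t=8: arr=2 -> substrate=0 bound=2 product=9
t=9: arr=3 -> substrate=1 bound=4 product=9
t=10: arr=0 -> substrate=0 bound=3 product=11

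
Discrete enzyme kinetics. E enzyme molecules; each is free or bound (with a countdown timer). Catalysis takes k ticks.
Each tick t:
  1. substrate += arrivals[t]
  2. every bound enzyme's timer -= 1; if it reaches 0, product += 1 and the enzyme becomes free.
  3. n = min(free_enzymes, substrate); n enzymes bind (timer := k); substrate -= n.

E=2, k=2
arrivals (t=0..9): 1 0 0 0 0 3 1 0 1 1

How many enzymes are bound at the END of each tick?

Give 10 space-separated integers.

t=0: arr=1 -> substrate=0 bound=1 product=0
t=1: arr=0 -> substrate=0 bound=1 product=0
t=2: arr=0 -> substrate=0 bound=0 product=1
t=3: arr=0 -> substrate=0 bound=0 product=1
t=4: arr=0 -> substrate=0 bound=0 product=1
t=5: arr=3 -> substrate=1 bound=2 product=1
t=6: arr=1 -> substrate=2 bound=2 product=1
t=7: arr=0 -> substrate=0 bound=2 product=3
t=8: arr=1 -> substrate=1 bound=2 product=3
t=9: arr=1 -> substrate=0 bound=2 product=5

Answer: 1 1 0 0 0 2 2 2 2 2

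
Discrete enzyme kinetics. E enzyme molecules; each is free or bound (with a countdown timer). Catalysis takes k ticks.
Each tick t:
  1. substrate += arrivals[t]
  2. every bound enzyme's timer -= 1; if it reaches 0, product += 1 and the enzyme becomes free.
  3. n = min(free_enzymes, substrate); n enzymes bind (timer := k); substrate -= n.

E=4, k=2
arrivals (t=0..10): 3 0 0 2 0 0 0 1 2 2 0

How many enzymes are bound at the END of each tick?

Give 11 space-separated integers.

Answer: 3 3 0 2 2 0 0 1 3 4 2

Derivation:
t=0: arr=3 -> substrate=0 bound=3 product=0
t=1: arr=0 -> substrate=0 bound=3 product=0
t=2: arr=0 -> substrate=0 bound=0 product=3
t=3: arr=2 -> substrate=0 bound=2 product=3
t=4: arr=0 -> substrate=0 bound=2 product=3
t=5: arr=0 -> substrate=0 bound=0 product=5
t=6: arr=0 -> substrate=0 bound=0 product=5
t=7: arr=1 -> substrate=0 bound=1 product=5
t=8: arr=2 -> substrate=0 bound=3 product=5
t=9: arr=2 -> substrate=0 bound=4 product=6
t=10: arr=0 -> substrate=0 bound=2 product=8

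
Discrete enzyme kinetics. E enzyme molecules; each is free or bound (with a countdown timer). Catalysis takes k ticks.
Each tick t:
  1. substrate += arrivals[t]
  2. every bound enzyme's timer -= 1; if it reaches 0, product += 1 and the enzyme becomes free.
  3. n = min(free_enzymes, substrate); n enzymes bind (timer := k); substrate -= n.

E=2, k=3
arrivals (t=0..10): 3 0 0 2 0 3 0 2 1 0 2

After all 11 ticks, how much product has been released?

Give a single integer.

Answer: 6

Derivation:
t=0: arr=3 -> substrate=1 bound=2 product=0
t=1: arr=0 -> substrate=1 bound=2 product=0
t=2: arr=0 -> substrate=1 bound=2 product=0
t=3: arr=2 -> substrate=1 bound=2 product=2
t=4: arr=0 -> substrate=1 bound=2 product=2
t=5: arr=3 -> substrate=4 bound=2 product=2
t=6: arr=0 -> substrate=2 bound=2 product=4
t=7: arr=2 -> substrate=4 bound=2 product=4
t=8: arr=1 -> substrate=5 bound=2 product=4
t=9: arr=0 -> substrate=3 bound=2 product=6
t=10: arr=2 -> substrate=5 bound=2 product=6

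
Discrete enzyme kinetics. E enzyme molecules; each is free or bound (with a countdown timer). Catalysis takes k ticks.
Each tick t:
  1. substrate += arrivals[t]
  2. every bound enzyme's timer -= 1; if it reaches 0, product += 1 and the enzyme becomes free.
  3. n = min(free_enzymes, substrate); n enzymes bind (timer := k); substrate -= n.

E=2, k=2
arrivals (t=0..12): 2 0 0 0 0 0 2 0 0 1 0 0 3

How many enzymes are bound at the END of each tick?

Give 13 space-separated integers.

t=0: arr=2 -> substrate=0 bound=2 product=0
t=1: arr=0 -> substrate=0 bound=2 product=0
t=2: arr=0 -> substrate=0 bound=0 product=2
t=3: arr=0 -> substrate=0 bound=0 product=2
t=4: arr=0 -> substrate=0 bound=0 product=2
t=5: arr=0 -> substrate=0 bound=0 product=2
t=6: arr=2 -> substrate=0 bound=2 product=2
t=7: arr=0 -> substrate=0 bound=2 product=2
t=8: arr=0 -> substrate=0 bound=0 product=4
t=9: arr=1 -> substrate=0 bound=1 product=4
t=10: arr=0 -> substrate=0 bound=1 product=4
t=11: arr=0 -> substrate=0 bound=0 product=5
t=12: arr=3 -> substrate=1 bound=2 product=5

Answer: 2 2 0 0 0 0 2 2 0 1 1 0 2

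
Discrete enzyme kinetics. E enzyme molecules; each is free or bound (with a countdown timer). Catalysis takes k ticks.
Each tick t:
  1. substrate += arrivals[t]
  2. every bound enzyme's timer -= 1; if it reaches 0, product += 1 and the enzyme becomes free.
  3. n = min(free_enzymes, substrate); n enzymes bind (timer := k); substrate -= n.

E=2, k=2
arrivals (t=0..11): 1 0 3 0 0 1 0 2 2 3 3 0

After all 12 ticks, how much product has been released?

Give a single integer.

Answer: 9

Derivation:
t=0: arr=1 -> substrate=0 bound=1 product=0
t=1: arr=0 -> substrate=0 bound=1 product=0
t=2: arr=3 -> substrate=1 bound=2 product=1
t=3: arr=0 -> substrate=1 bound=2 product=1
t=4: arr=0 -> substrate=0 bound=1 product=3
t=5: arr=1 -> substrate=0 bound=2 product=3
t=6: arr=0 -> substrate=0 bound=1 product=4
t=7: arr=2 -> substrate=0 bound=2 product=5
t=8: arr=2 -> substrate=2 bound=2 product=5
t=9: arr=3 -> substrate=3 bound=2 product=7
t=10: arr=3 -> substrate=6 bound=2 product=7
t=11: arr=0 -> substrate=4 bound=2 product=9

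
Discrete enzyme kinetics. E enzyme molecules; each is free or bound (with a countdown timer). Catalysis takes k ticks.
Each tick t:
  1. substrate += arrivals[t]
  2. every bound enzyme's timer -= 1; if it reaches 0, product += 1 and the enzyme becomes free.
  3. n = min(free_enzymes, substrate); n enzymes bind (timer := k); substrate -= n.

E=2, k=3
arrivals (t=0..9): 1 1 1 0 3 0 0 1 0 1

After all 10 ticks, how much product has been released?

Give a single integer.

t=0: arr=1 -> substrate=0 bound=1 product=0
t=1: arr=1 -> substrate=0 bound=2 product=0
t=2: arr=1 -> substrate=1 bound=2 product=0
t=3: arr=0 -> substrate=0 bound=2 product=1
t=4: arr=3 -> substrate=2 bound=2 product=2
t=5: arr=0 -> substrate=2 bound=2 product=2
t=6: arr=0 -> substrate=1 bound=2 product=3
t=7: arr=1 -> substrate=1 bound=2 product=4
t=8: arr=0 -> substrate=1 bound=2 product=4
t=9: arr=1 -> substrate=1 bound=2 product=5

Answer: 5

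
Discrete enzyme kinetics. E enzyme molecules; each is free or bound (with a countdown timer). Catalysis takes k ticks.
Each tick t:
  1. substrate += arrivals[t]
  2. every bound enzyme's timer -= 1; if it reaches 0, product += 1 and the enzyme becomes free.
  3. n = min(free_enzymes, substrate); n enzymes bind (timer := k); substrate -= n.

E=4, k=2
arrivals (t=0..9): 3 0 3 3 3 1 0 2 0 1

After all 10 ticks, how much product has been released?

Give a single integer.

t=0: arr=3 -> substrate=0 bound=3 product=0
t=1: arr=0 -> substrate=0 bound=3 product=0
t=2: arr=3 -> substrate=0 bound=3 product=3
t=3: arr=3 -> substrate=2 bound=4 product=3
t=4: arr=3 -> substrate=2 bound=4 product=6
t=5: arr=1 -> substrate=2 bound=4 product=7
t=6: arr=0 -> substrate=0 bound=3 product=10
t=7: arr=2 -> substrate=0 bound=4 product=11
t=8: arr=0 -> substrate=0 bound=2 product=13
t=9: arr=1 -> substrate=0 bound=1 product=15

Answer: 15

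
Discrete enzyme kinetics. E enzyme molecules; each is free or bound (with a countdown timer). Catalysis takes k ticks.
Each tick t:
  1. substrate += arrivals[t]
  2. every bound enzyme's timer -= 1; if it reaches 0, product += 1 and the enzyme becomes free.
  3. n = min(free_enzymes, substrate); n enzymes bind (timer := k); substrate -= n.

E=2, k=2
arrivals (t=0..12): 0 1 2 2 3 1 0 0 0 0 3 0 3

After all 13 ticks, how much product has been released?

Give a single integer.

t=0: arr=0 -> substrate=0 bound=0 product=0
t=1: arr=1 -> substrate=0 bound=1 product=0
t=2: arr=2 -> substrate=1 bound=2 product=0
t=3: arr=2 -> substrate=2 bound=2 product=1
t=4: arr=3 -> substrate=4 bound=2 product=2
t=5: arr=1 -> substrate=4 bound=2 product=3
t=6: arr=0 -> substrate=3 bound=2 product=4
t=7: arr=0 -> substrate=2 bound=2 product=5
t=8: arr=0 -> substrate=1 bound=2 product=6
t=9: arr=0 -> substrate=0 bound=2 product=7
t=10: arr=3 -> substrate=2 bound=2 product=8
t=11: arr=0 -> substrate=1 bound=2 product=9
t=12: arr=3 -> substrate=3 bound=2 product=10

Answer: 10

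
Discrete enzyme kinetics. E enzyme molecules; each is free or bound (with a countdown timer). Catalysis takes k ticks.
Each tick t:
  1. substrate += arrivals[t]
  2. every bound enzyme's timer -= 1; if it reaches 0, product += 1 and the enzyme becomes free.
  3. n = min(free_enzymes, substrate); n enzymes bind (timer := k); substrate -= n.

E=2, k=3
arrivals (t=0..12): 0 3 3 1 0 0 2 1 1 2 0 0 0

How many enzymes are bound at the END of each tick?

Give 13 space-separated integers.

Answer: 0 2 2 2 2 2 2 2 2 2 2 2 2

Derivation:
t=0: arr=0 -> substrate=0 bound=0 product=0
t=1: arr=3 -> substrate=1 bound=2 product=0
t=2: arr=3 -> substrate=4 bound=2 product=0
t=3: arr=1 -> substrate=5 bound=2 product=0
t=4: arr=0 -> substrate=3 bound=2 product=2
t=5: arr=0 -> substrate=3 bound=2 product=2
t=6: arr=2 -> substrate=5 bound=2 product=2
t=7: arr=1 -> substrate=4 bound=2 product=4
t=8: arr=1 -> substrate=5 bound=2 product=4
t=9: arr=2 -> substrate=7 bound=2 product=4
t=10: arr=0 -> substrate=5 bound=2 product=6
t=11: arr=0 -> substrate=5 bound=2 product=6
t=12: arr=0 -> substrate=5 bound=2 product=6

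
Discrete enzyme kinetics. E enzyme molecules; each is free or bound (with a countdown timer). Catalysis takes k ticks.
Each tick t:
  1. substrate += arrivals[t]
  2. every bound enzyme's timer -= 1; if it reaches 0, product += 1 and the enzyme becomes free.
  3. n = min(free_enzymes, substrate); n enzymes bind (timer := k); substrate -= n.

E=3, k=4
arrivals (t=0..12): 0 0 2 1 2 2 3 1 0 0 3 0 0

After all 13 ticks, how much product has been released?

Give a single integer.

t=0: arr=0 -> substrate=0 bound=0 product=0
t=1: arr=0 -> substrate=0 bound=0 product=0
t=2: arr=2 -> substrate=0 bound=2 product=0
t=3: arr=1 -> substrate=0 bound=3 product=0
t=4: arr=2 -> substrate=2 bound=3 product=0
t=5: arr=2 -> substrate=4 bound=3 product=0
t=6: arr=3 -> substrate=5 bound=3 product=2
t=7: arr=1 -> substrate=5 bound=3 product=3
t=8: arr=0 -> substrate=5 bound=3 product=3
t=9: arr=0 -> substrate=5 bound=3 product=3
t=10: arr=3 -> substrate=6 bound=3 product=5
t=11: arr=0 -> substrate=5 bound=3 product=6
t=12: arr=0 -> substrate=5 bound=3 product=6

Answer: 6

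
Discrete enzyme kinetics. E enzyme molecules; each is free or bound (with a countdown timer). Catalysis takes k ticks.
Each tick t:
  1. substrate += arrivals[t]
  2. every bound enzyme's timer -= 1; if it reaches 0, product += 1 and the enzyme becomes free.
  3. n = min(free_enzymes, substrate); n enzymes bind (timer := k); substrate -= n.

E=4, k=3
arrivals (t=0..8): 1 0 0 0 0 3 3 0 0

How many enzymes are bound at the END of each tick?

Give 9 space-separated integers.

t=0: arr=1 -> substrate=0 bound=1 product=0
t=1: arr=0 -> substrate=0 bound=1 product=0
t=2: arr=0 -> substrate=0 bound=1 product=0
t=3: arr=0 -> substrate=0 bound=0 product=1
t=4: arr=0 -> substrate=0 bound=0 product=1
t=5: arr=3 -> substrate=0 bound=3 product=1
t=6: arr=3 -> substrate=2 bound=4 product=1
t=7: arr=0 -> substrate=2 bound=4 product=1
t=8: arr=0 -> substrate=0 bound=3 product=4

Answer: 1 1 1 0 0 3 4 4 3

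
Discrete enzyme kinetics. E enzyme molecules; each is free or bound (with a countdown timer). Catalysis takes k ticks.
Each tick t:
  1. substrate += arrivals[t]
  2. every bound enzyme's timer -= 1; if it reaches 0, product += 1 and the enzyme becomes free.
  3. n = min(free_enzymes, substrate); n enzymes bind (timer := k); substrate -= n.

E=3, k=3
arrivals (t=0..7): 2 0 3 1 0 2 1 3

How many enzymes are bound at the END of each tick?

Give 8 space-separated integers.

Answer: 2 2 3 3 3 3 3 3

Derivation:
t=0: arr=2 -> substrate=0 bound=2 product=0
t=1: arr=0 -> substrate=0 bound=2 product=0
t=2: arr=3 -> substrate=2 bound=3 product=0
t=3: arr=1 -> substrate=1 bound=3 product=2
t=4: arr=0 -> substrate=1 bound=3 product=2
t=5: arr=2 -> substrate=2 bound=3 product=3
t=6: arr=1 -> substrate=1 bound=3 product=5
t=7: arr=3 -> substrate=4 bound=3 product=5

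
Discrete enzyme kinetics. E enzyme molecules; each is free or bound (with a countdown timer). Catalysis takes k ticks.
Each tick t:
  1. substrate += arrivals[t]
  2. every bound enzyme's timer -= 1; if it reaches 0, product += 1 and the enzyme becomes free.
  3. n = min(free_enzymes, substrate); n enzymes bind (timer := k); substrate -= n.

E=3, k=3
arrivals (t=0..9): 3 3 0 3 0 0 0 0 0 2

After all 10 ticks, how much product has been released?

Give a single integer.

t=0: arr=3 -> substrate=0 bound=3 product=0
t=1: arr=3 -> substrate=3 bound=3 product=0
t=2: arr=0 -> substrate=3 bound=3 product=0
t=3: arr=3 -> substrate=3 bound=3 product=3
t=4: arr=0 -> substrate=3 bound=3 product=3
t=5: arr=0 -> substrate=3 bound=3 product=3
t=6: arr=0 -> substrate=0 bound=3 product=6
t=7: arr=0 -> substrate=0 bound=3 product=6
t=8: arr=0 -> substrate=0 bound=3 product=6
t=9: arr=2 -> substrate=0 bound=2 product=9

Answer: 9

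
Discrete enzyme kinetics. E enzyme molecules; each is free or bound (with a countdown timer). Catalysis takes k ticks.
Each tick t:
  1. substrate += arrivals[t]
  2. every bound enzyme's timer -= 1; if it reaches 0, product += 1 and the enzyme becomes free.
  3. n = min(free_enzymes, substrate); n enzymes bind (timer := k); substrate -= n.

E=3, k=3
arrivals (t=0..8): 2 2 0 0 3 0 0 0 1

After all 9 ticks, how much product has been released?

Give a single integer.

Answer: 6

Derivation:
t=0: arr=2 -> substrate=0 bound=2 product=0
t=1: arr=2 -> substrate=1 bound=3 product=0
t=2: arr=0 -> substrate=1 bound=3 product=0
t=3: arr=0 -> substrate=0 bound=2 product=2
t=4: arr=3 -> substrate=1 bound=3 product=3
t=5: arr=0 -> substrate=1 bound=3 product=3
t=6: arr=0 -> substrate=0 bound=3 product=4
t=7: arr=0 -> substrate=0 bound=1 product=6
t=8: arr=1 -> substrate=0 bound=2 product=6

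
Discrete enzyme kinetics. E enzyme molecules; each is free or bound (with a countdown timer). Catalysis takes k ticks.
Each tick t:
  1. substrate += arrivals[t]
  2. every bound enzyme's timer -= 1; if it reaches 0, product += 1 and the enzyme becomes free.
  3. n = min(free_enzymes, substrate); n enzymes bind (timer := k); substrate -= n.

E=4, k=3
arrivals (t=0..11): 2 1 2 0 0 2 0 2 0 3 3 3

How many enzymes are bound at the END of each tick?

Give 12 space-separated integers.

Answer: 2 3 4 3 2 3 2 4 2 4 4 4

Derivation:
t=0: arr=2 -> substrate=0 bound=2 product=0
t=1: arr=1 -> substrate=0 bound=3 product=0
t=2: arr=2 -> substrate=1 bound=4 product=0
t=3: arr=0 -> substrate=0 bound=3 product=2
t=4: arr=0 -> substrate=0 bound=2 product=3
t=5: arr=2 -> substrate=0 bound=3 product=4
t=6: arr=0 -> substrate=0 bound=2 product=5
t=7: arr=2 -> substrate=0 bound=4 product=5
t=8: arr=0 -> substrate=0 bound=2 product=7
t=9: arr=3 -> substrate=1 bound=4 product=7
t=10: arr=3 -> substrate=2 bound=4 product=9
t=11: arr=3 -> substrate=5 bound=4 product=9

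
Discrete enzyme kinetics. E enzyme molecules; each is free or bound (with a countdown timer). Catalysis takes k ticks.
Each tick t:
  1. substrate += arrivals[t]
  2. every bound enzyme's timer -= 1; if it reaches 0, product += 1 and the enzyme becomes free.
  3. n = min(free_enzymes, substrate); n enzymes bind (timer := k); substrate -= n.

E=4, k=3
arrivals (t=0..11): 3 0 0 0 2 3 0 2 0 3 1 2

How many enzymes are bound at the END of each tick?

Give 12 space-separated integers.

t=0: arr=3 -> substrate=0 bound=3 product=0
t=1: arr=0 -> substrate=0 bound=3 product=0
t=2: arr=0 -> substrate=0 bound=3 product=0
t=3: arr=0 -> substrate=0 bound=0 product=3
t=4: arr=2 -> substrate=0 bound=2 product=3
t=5: arr=3 -> substrate=1 bound=4 product=3
t=6: arr=0 -> substrate=1 bound=4 product=3
t=7: arr=2 -> substrate=1 bound=4 product=5
t=8: arr=0 -> substrate=0 bound=3 product=7
t=9: arr=3 -> substrate=2 bound=4 product=7
t=10: arr=1 -> substrate=1 bound=4 product=9
t=11: arr=2 -> substrate=2 bound=4 product=10

Answer: 3 3 3 0 2 4 4 4 3 4 4 4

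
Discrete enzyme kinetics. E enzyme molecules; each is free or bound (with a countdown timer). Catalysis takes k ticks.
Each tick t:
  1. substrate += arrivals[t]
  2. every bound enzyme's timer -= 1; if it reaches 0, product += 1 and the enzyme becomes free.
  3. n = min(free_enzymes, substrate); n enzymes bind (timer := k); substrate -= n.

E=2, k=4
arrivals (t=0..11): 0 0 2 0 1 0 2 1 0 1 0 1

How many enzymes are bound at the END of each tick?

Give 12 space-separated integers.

t=0: arr=0 -> substrate=0 bound=0 product=0
t=1: arr=0 -> substrate=0 bound=0 product=0
t=2: arr=2 -> substrate=0 bound=2 product=0
t=3: arr=0 -> substrate=0 bound=2 product=0
t=4: arr=1 -> substrate=1 bound=2 product=0
t=5: arr=0 -> substrate=1 bound=2 product=0
t=6: arr=2 -> substrate=1 bound=2 product=2
t=7: arr=1 -> substrate=2 bound=2 product=2
t=8: arr=0 -> substrate=2 bound=2 product=2
t=9: arr=1 -> substrate=3 bound=2 product=2
t=10: arr=0 -> substrate=1 bound=2 product=4
t=11: arr=1 -> substrate=2 bound=2 product=4

Answer: 0 0 2 2 2 2 2 2 2 2 2 2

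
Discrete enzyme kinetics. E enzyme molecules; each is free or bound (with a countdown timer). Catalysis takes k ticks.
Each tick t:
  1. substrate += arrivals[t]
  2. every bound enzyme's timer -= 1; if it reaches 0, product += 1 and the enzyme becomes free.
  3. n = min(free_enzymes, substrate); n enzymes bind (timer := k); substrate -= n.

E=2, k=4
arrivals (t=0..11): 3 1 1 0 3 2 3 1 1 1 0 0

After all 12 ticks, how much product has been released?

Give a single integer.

Answer: 4

Derivation:
t=0: arr=3 -> substrate=1 bound=2 product=0
t=1: arr=1 -> substrate=2 bound=2 product=0
t=2: arr=1 -> substrate=3 bound=2 product=0
t=3: arr=0 -> substrate=3 bound=2 product=0
t=4: arr=3 -> substrate=4 bound=2 product=2
t=5: arr=2 -> substrate=6 bound=2 product=2
t=6: arr=3 -> substrate=9 bound=2 product=2
t=7: arr=1 -> substrate=10 bound=2 product=2
t=8: arr=1 -> substrate=9 bound=2 product=4
t=9: arr=1 -> substrate=10 bound=2 product=4
t=10: arr=0 -> substrate=10 bound=2 product=4
t=11: arr=0 -> substrate=10 bound=2 product=4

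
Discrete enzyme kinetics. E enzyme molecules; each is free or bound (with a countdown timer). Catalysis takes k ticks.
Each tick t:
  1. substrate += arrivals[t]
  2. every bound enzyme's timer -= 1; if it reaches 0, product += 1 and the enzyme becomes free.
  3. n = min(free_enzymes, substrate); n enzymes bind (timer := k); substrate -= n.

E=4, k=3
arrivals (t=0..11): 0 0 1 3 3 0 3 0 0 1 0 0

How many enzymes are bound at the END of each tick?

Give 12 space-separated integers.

t=0: arr=0 -> substrate=0 bound=0 product=0
t=1: arr=0 -> substrate=0 bound=0 product=0
t=2: arr=1 -> substrate=0 bound=1 product=0
t=3: arr=3 -> substrate=0 bound=4 product=0
t=4: arr=3 -> substrate=3 bound=4 product=0
t=5: arr=0 -> substrate=2 bound=4 product=1
t=6: arr=3 -> substrate=2 bound=4 product=4
t=7: arr=0 -> substrate=2 bound=4 product=4
t=8: arr=0 -> substrate=1 bound=4 product=5
t=9: arr=1 -> substrate=0 bound=3 product=8
t=10: arr=0 -> substrate=0 bound=3 product=8
t=11: arr=0 -> substrate=0 bound=2 product=9

Answer: 0 0 1 4 4 4 4 4 4 3 3 2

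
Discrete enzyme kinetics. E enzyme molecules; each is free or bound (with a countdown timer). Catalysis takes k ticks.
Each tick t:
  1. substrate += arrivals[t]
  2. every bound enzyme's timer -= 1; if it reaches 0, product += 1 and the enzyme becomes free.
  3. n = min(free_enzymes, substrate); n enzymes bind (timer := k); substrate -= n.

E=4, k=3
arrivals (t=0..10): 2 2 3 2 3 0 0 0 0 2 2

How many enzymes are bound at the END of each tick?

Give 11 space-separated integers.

t=0: arr=2 -> substrate=0 bound=2 product=0
t=1: arr=2 -> substrate=0 bound=4 product=0
t=2: arr=3 -> substrate=3 bound=4 product=0
t=3: arr=2 -> substrate=3 bound=4 product=2
t=4: arr=3 -> substrate=4 bound=4 product=4
t=5: arr=0 -> substrate=4 bound=4 product=4
t=6: arr=0 -> substrate=2 bound=4 product=6
t=7: arr=0 -> substrate=0 bound=4 product=8
t=8: arr=0 -> substrate=0 bound=4 product=8
t=9: arr=2 -> substrate=0 bound=4 product=10
t=10: arr=2 -> substrate=0 bound=4 product=12

Answer: 2 4 4 4 4 4 4 4 4 4 4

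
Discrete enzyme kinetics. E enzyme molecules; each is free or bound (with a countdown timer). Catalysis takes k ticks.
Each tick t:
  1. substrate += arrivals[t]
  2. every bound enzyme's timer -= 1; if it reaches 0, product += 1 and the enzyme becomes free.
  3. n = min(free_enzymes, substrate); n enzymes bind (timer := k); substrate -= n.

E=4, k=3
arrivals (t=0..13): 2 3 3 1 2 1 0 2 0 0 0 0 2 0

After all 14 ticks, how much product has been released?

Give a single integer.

t=0: arr=2 -> substrate=0 bound=2 product=0
t=1: arr=3 -> substrate=1 bound=4 product=0
t=2: arr=3 -> substrate=4 bound=4 product=0
t=3: arr=1 -> substrate=3 bound=4 product=2
t=4: arr=2 -> substrate=3 bound=4 product=4
t=5: arr=1 -> substrate=4 bound=4 product=4
t=6: arr=0 -> substrate=2 bound=4 product=6
t=7: arr=2 -> substrate=2 bound=4 product=8
t=8: arr=0 -> substrate=2 bound=4 product=8
t=9: arr=0 -> substrate=0 bound=4 product=10
t=10: arr=0 -> substrate=0 bound=2 product=12
t=11: arr=0 -> substrate=0 bound=2 product=12
t=12: arr=2 -> substrate=0 bound=2 product=14
t=13: arr=0 -> substrate=0 bound=2 product=14

Answer: 14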